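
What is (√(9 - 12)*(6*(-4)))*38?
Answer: -912*I*√3 ≈ -1579.6*I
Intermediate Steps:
(√(9 - 12)*(6*(-4)))*38 = (√(-3)*(-24))*38 = ((I*√3)*(-24))*38 = -24*I*√3*38 = -912*I*√3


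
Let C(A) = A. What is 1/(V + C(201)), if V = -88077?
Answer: -1/87876 ≈ -1.1380e-5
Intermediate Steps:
1/(V + C(201)) = 1/(-88077 + 201) = 1/(-87876) = -1/87876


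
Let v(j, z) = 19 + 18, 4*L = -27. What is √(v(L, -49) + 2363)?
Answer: 20*√6 ≈ 48.990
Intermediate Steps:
L = -27/4 (L = (¼)*(-27) = -27/4 ≈ -6.7500)
v(j, z) = 37
√(v(L, -49) + 2363) = √(37 + 2363) = √2400 = 20*√6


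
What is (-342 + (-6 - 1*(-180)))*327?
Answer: -54936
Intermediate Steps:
(-342 + (-6 - 1*(-180)))*327 = (-342 + (-6 + 180))*327 = (-342 + 174)*327 = -168*327 = -54936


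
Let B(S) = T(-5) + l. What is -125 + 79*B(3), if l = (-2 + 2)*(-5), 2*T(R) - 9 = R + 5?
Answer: 461/2 ≈ 230.50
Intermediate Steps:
T(R) = 7 + R/2 (T(R) = 9/2 + (R + 5)/2 = 9/2 + (5 + R)/2 = 9/2 + (5/2 + R/2) = 7 + R/2)
l = 0 (l = 0*(-5) = 0)
B(S) = 9/2 (B(S) = (7 + (½)*(-5)) + 0 = (7 - 5/2) + 0 = 9/2 + 0 = 9/2)
-125 + 79*B(3) = -125 + 79*(9/2) = -125 + 711/2 = 461/2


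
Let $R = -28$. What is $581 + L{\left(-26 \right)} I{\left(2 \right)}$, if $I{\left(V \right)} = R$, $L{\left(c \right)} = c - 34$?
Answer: $2261$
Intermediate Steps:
$L{\left(c \right)} = -34 + c$
$I{\left(V \right)} = -28$
$581 + L{\left(-26 \right)} I{\left(2 \right)} = 581 + \left(-34 - 26\right) \left(-28\right) = 581 - -1680 = 581 + 1680 = 2261$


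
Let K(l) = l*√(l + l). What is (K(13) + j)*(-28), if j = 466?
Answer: -13048 - 364*√26 ≈ -14904.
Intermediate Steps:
K(l) = √2*l^(3/2) (K(l) = l*√(2*l) = l*(√2*√l) = √2*l^(3/2))
(K(13) + j)*(-28) = (√2*13^(3/2) + 466)*(-28) = (√2*(13*√13) + 466)*(-28) = (13*√26 + 466)*(-28) = (466 + 13*√26)*(-28) = -13048 - 364*√26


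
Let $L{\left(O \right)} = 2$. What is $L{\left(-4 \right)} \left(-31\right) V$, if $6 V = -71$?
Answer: $\frac{2201}{3} \approx 733.67$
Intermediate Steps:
$V = - \frac{71}{6}$ ($V = \frac{1}{6} \left(-71\right) = - \frac{71}{6} \approx -11.833$)
$L{\left(-4 \right)} \left(-31\right) V = 2 \left(-31\right) \left(- \frac{71}{6}\right) = \left(-62\right) \left(- \frac{71}{6}\right) = \frac{2201}{3}$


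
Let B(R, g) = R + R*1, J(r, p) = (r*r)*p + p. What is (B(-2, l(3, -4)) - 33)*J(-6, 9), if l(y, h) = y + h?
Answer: -12321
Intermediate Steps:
l(y, h) = h + y
J(r, p) = p + p*r**2 (J(r, p) = r**2*p + p = p*r**2 + p = p + p*r**2)
B(R, g) = 2*R (B(R, g) = R + R = 2*R)
(B(-2, l(3, -4)) - 33)*J(-6, 9) = (2*(-2) - 33)*(9*(1 + (-6)**2)) = (-4 - 33)*(9*(1 + 36)) = -333*37 = -37*333 = -12321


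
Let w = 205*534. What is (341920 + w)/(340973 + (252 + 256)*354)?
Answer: 90278/104161 ≈ 0.86672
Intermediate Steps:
w = 109470
(341920 + w)/(340973 + (252 + 256)*354) = (341920 + 109470)/(340973 + (252 + 256)*354) = 451390/(340973 + 508*354) = 451390/(340973 + 179832) = 451390/520805 = 451390*(1/520805) = 90278/104161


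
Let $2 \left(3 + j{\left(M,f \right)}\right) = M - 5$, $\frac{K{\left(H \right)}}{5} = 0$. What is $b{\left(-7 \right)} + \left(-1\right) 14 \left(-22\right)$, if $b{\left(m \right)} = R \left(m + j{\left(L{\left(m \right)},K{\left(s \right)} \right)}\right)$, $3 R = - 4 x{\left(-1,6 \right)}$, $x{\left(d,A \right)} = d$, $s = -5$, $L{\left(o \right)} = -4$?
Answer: $\frac{866}{3} \approx 288.67$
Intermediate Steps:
$K{\left(H \right)} = 0$ ($K{\left(H \right)} = 5 \cdot 0 = 0$)
$j{\left(M,f \right)} = - \frac{11}{2} + \frac{M}{2}$ ($j{\left(M,f \right)} = -3 + \frac{M - 5}{2} = -3 + \frac{-5 + M}{2} = -3 + \left(- \frac{5}{2} + \frac{M}{2}\right) = - \frac{11}{2} + \frac{M}{2}$)
$R = \frac{4}{3}$ ($R = \frac{\left(-4\right) \left(-1\right)}{3} = \frac{1}{3} \cdot 4 = \frac{4}{3} \approx 1.3333$)
$b{\left(m \right)} = -10 + \frac{4 m}{3}$ ($b{\left(m \right)} = \frac{4 \left(m + \left(- \frac{11}{2} + \frac{1}{2} \left(-4\right)\right)\right)}{3} = \frac{4 \left(m - \frac{15}{2}\right)}{3} = \frac{4 \left(- \frac{15}{2} + m\right)}{3} = -10 + \frac{4 m}{3}$)
$b{\left(-7 \right)} + \left(-1\right) 14 \left(-22\right) = \left(-10 + \frac{4}{3} \left(-7\right)\right) + \left(-1\right) 14 \left(-22\right) = \left(-10 - \frac{28}{3}\right) - -308 = - \frac{58}{3} + 308 = \frac{866}{3}$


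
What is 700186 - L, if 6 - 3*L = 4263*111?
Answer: 857915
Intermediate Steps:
L = -157729 (L = 2 - 1421*111 = 2 - 1/3*473193 = 2 - 157731 = -157729)
700186 - L = 700186 - 1*(-157729) = 700186 + 157729 = 857915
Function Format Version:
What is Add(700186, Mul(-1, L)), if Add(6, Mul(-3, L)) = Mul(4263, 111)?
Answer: 857915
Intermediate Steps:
L = -157729 (L = Add(2, Mul(Rational(-1, 3), Mul(4263, 111))) = Add(2, Mul(Rational(-1, 3), 473193)) = Add(2, -157731) = -157729)
Add(700186, Mul(-1, L)) = Add(700186, Mul(-1, -157729)) = Add(700186, 157729) = 857915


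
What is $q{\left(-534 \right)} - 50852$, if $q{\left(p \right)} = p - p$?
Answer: $-50852$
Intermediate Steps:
$q{\left(p \right)} = 0$
$q{\left(-534 \right)} - 50852 = 0 - 50852 = -50852$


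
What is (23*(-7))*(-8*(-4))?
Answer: -5152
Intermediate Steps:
(23*(-7))*(-8*(-4)) = -161*32 = -5152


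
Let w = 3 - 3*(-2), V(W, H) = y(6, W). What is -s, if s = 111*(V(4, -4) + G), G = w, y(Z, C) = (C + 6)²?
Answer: -12099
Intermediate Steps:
y(Z, C) = (6 + C)²
V(W, H) = (6 + W)²
w = 9 (w = 3 + 6 = 9)
G = 9
s = 12099 (s = 111*((6 + 4)² + 9) = 111*(10² + 9) = 111*(100 + 9) = 111*109 = 12099)
-s = -1*12099 = -12099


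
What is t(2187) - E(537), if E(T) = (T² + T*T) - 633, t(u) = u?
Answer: -573918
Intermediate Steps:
E(T) = -633 + 2*T² (E(T) = (T² + T²) - 633 = 2*T² - 633 = -633 + 2*T²)
t(2187) - E(537) = 2187 - (-633 + 2*537²) = 2187 - (-633 + 2*288369) = 2187 - (-633 + 576738) = 2187 - 1*576105 = 2187 - 576105 = -573918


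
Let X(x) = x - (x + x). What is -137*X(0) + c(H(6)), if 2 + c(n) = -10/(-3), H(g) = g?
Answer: 4/3 ≈ 1.3333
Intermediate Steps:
X(x) = -x (X(x) = x - 2*x = -x)
c(n) = 4/3 (c(n) = -2 - 10/(-3) = -2 - 10*(-⅓) = -2 + 10/3 = 4/3)
-137*X(0) + c(H(6)) = -(-137)*0 + 4/3 = -137*0 + 4/3 = 0 + 4/3 = 4/3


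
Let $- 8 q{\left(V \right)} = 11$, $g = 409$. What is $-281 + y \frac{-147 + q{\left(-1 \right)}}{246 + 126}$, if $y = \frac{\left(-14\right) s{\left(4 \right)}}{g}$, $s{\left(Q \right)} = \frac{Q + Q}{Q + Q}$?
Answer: $- \frac{171006043}{608592} \approx -280.99$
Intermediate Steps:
$q{\left(V \right)} = - \frac{11}{8}$ ($q{\left(V \right)} = \left(- \frac{1}{8}\right) 11 = - \frac{11}{8}$)
$s{\left(Q \right)} = 1$ ($s{\left(Q \right)} = \frac{2 Q}{2 Q} = 2 Q \frac{1}{2 Q} = 1$)
$y = - \frac{14}{409}$ ($y = \frac{\left(-14\right) 1}{409} = \left(-14\right) \frac{1}{409} = - \frac{14}{409} \approx -0.03423$)
$-281 + y \frac{-147 + q{\left(-1 \right)}}{246 + 126} = -281 - \frac{14 \frac{-147 - \frac{11}{8}}{246 + 126}}{409} = -281 - \frac{14 \left(- \frac{1187}{8 \cdot 372}\right)}{409} = -281 - \frac{14 \left(\left(- \frac{1187}{8}\right) \frac{1}{372}\right)}{409} = -281 - - \frac{8309}{608592} = -281 + \frac{8309}{608592} = - \frac{171006043}{608592}$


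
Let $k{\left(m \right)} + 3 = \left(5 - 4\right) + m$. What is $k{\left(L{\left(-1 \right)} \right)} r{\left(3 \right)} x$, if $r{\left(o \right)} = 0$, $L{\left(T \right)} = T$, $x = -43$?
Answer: $0$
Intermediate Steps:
$k{\left(m \right)} = -2 + m$ ($k{\left(m \right)} = -3 + \left(\left(5 - 4\right) + m\right) = -3 + \left(1 + m\right) = -2 + m$)
$k{\left(L{\left(-1 \right)} \right)} r{\left(3 \right)} x = \left(-2 - 1\right) 0 \left(-43\right) = \left(-3\right) 0 \left(-43\right) = 0 \left(-43\right) = 0$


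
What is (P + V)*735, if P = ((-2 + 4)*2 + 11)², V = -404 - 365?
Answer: -399840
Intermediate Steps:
V = -769
P = 225 (P = (2*2 + 11)² = (4 + 11)² = 15² = 225)
(P + V)*735 = (225 - 769)*735 = -544*735 = -399840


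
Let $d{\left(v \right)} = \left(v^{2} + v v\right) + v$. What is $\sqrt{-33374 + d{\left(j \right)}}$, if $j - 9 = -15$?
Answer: $2 i \sqrt{8327} \approx 182.5 i$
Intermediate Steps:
$j = -6$ ($j = 9 - 15 = -6$)
$d{\left(v \right)} = v + 2 v^{2}$ ($d{\left(v \right)} = \left(v^{2} + v^{2}\right) + v = 2 v^{2} + v = v + 2 v^{2}$)
$\sqrt{-33374 + d{\left(j \right)}} = \sqrt{-33374 - 6 \left(1 + 2 \left(-6\right)\right)} = \sqrt{-33374 - 6 \left(1 - 12\right)} = \sqrt{-33374 - -66} = \sqrt{-33374 + 66} = \sqrt{-33308} = 2 i \sqrt{8327}$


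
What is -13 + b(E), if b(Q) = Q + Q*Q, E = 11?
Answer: 119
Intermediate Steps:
b(Q) = Q + Q²
-13 + b(E) = -13 + 11*(1 + 11) = -13 + 11*12 = -13 + 132 = 119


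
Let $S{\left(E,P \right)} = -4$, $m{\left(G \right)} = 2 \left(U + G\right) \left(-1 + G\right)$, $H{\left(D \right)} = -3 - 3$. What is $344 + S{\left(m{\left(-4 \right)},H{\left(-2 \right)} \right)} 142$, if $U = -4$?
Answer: $-224$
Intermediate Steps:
$H{\left(D \right)} = -6$
$m{\left(G \right)} = 2 \left(-1 + G\right) \left(-4 + G\right)$ ($m{\left(G \right)} = 2 \left(-4 + G\right) \left(-1 + G\right) = 2 \left(-1 + G\right) \left(-4 + G\right)$)
$344 + S{\left(m{\left(-4 \right)},H{\left(-2 \right)} \right)} 142 = 344 - 568 = -224$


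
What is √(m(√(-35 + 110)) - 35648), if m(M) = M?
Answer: √(-35648 + 5*√3) ≈ 188.78*I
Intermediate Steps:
√(m(√(-35 + 110)) - 35648) = √(√(-35 + 110) - 35648) = √(√75 - 35648) = √(5*√3 - 35648) = √(-35648 + 5*√3)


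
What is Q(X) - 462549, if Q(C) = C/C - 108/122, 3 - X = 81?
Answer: -28215482/61 ≈ -4.6255e+5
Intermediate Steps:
X = -78 (X = 3 - 1*81 = 3 - 81 = -78)
Q(C) = 7/61 (Q(C) = 1 - 108*1/122 = 1 - 54/61 = 7/61)
Q(X) - 462549 = 7/61 - 462549 = -28215482/61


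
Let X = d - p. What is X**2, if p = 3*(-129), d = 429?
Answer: 665856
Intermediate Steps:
p = -387
X = 816 (X = 429 - 1*(-387) = 429 + 387 = 816)
X**2 = 816**2 = 665856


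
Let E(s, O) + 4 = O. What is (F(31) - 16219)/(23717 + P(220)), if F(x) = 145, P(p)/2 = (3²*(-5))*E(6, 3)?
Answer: -846/1253 ≈ -0.67518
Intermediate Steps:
E(s, O) = -4 + O
P(p) = 90 (P(p) = 2*((3²*(-5))*(-4 + 3)) = 2*((9*(-5))*(-1)) = 2*(-45*(-1)) = 2*45 = 90)
(F(31) - 16219)/(23717 + P(220)) = (145 - 16219)/(23717 + 90) = -16074/23807 = -16074*1/23807 = -846/1253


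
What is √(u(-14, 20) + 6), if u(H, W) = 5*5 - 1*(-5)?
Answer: 6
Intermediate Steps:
u(H, W) = 30 (u(H, W) = 25 + 5 = 30)
√(u(-14, 20) + 6) = √(30 + 6) = √36 = 6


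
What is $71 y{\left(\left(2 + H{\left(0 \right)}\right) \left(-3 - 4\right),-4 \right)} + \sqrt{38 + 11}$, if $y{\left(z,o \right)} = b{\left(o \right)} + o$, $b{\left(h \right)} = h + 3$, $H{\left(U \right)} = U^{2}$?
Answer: $-348$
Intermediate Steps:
$b{\left(h \right)} = 3 + h$
$y{\left(z,o \right)} = 3 + 2 o$ ($y{\left(z,o \right)} = \left(3 + o\right) + o = 3 + 2 o$)
$71 y{\left(\left(2 + H{\left(0 \right)}\right) \left(-3 - 4\right),-4 \right)} + \sqrt{38 + 11} = 71 \left(3 + 2 \left(-4\right)\right) + \sqrt{38 + 11} = 71 \left(3 - 8\right) + \sqrt{49} = 71 \left(-5\right) + 7 = -355 + 7 = -348$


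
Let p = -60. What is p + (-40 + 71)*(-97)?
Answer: -3067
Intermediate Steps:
p + (-40 + 71)*(-97) = -60 + (-40 + 71)*(-97) = -60 + 31*(-97) = -60 - 3007 = -3067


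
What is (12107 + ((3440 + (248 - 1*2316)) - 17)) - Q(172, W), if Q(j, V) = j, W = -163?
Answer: 13290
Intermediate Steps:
(12107 + ((3440 + (248 - 1*2316)) - 17)) - Q(172, W) = (12107 + ((3440 + (248 - 1*2316)) - 17)) - 1*172 = (12107 + ((3440 + (248 - 2316)) - 17)) - 172 = (12107 + ((3440 - 2068) - 17)) - 172 = (12107 + (1372 - 17)) - 172 = (12107 + 1355) - 172 = 13462 - 172 = 13290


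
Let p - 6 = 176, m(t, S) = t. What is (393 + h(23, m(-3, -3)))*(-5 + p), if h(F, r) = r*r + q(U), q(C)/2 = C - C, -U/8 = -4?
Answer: 71154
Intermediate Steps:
p = 182 (p = 6 + 176 = 182)
U = 32 (U = -8*(-4) = 32)
q(C) = 0 (q(C) = 2*(C - C) = 2*0 = 0)
h(F, r) = r**2 (h(F, r) = r*r + 0 = r**2 + 0 = r**2)
(393 + h(23, m(-3, -3)))*(-5 + p) = (393 + (-3)**2)*(-5 + 182) = (393 + 9)*177 = 402*177 = 71154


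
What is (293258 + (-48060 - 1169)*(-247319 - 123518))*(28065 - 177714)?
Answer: -2732026253646219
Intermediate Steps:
(293258 + (-48060 - 1169)*(-247319 - 123518))*(28065 - 177714) = (293258 - 49229*(-370837))*(-149649) = (293258 + 18255934673)*(-149649) = 18256227931*(-149649) = -2732026253646219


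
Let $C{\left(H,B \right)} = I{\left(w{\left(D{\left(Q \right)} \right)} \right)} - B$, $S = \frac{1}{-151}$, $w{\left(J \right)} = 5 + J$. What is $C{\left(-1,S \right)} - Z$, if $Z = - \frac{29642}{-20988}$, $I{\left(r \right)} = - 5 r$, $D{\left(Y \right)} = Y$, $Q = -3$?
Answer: $- \frac{18073417}{1584594} \approx -11.406$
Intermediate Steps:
$Z = \frac{14821}{10494}$ ($Z = \left(-29642\right) \left(- \frac{1}{20988}\right) = \frac{14821}{10494} \approx 1.4123$)
$S = - \frac{1}{151} \approx -0.0066225$
$C{\left(H,B \right)} = -10 - B$ ($C{\left(H,B \right)} = - 5 \left(5 - 3\right) - B = \left(-5\right) 2 - B = -10 - B$)
$C{\left(-1,S \right)} - Z = \left(-10 - - \frac{1}{151}\right) - \frac{14821}{10494} = \left(-10 + \frac{1}{151}\right) - \frac{14821}{10494} = - \frac{1509}{151} - \frac{14821}{10494} = - \frac{18073417}{1584594}$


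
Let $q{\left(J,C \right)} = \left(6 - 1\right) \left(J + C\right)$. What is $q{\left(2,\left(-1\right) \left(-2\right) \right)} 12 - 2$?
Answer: $238$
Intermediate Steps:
$q{\left(J,C \right)} = 5 C + 5 J$ ($q{\left(J,C \right)} = 5 \left(C + J\right) = 5 C + 5 J$)
$q{\left(2,\left(-1\right) \left(-2\right) \right)} 12 - 2 = \left(5 \left(\left(-1\right) \left(-2\right)\right) + 5 \cdot 2\right) 12 - 2 = \left(5 \cdot 2 + 10\right) 12 - 2 = \left(10 + 10\right) 12 - 2 = 20 \cdot 12 - 2 = 240 - 2 = 238$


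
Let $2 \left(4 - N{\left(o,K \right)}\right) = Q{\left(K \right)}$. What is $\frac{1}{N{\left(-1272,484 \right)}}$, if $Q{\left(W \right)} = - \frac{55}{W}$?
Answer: $\frac{88}{357} \approx 0.2465$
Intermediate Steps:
$N{\left(o,K \right)} = 4 + \frac{55}{2 K}$ ($N{\left(o,K \right)} = 4 - \frac{\left(-55\right) \frac{1}{K}}{2} = 4 + \frac{55}{2 K}$)
$\frac{1}{N{\left(-1272,484 \right)}} = \frac{1}{4 + \frac{55}{2 \cdot 484}} = \frac{1}{4 + \frac{55}{2} \cdot \frac{1}{484}} = \frac{1}{4 + \frac{5}{88}} = \frac{1}{\frac{357}{88}} = \frac{88}{357}$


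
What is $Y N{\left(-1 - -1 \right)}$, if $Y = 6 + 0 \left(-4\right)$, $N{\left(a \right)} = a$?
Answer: $0$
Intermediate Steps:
$Y = 6$ ($Y = 6 + 0 = 6$)
$Y N{\left(-1 - -1 \right)} = 6 \left(-1 - -1\right) = 6 \left(-1 + 1\right) = 6 \cdot 0 = 0$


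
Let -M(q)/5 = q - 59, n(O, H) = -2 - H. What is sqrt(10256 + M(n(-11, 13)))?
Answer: sqrt(10626) ≈ 103.08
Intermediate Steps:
M(q) = 295 - 5*q (M(q) = -5*(q - 59) = -5*(-59 + q) = 295 - 5*q)
sqrt(10256 + M(n(-11, 13))) = sqrt(10256 + (295 - 5*(-2 - 1*13))) = sqrt(10256 + (295 - 5*(-2 - 13))) = sqrt(10256 + (295 - 5*(-15))) = sqrt(10256 + (295 + 75)) = sqrt(10256 + 370) = sqrt(10626)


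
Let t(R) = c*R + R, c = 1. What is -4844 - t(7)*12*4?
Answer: -5516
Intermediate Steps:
t(R) = 2*R (t(R) = 1*R + R = R + R = 2*R)
-4844 - t(7)*12*4 = -4844 - (2*7)*12*4 = -4844 - 14*12*4 = -4844 - 168*4 = -4844 - 1*672 = -4844 - 672 = -5516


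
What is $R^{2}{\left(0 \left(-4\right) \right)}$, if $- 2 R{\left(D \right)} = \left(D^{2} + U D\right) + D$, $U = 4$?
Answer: $0$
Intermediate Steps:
$R{\left(D \right)} = - \frac{5 D}{2} - \frac{D^{2}}{2}$ ($R{\left(D \right)} = - \frac{\left(D^{2} + 4 D\right) + D}{2} = - \frac{D^{2} + 5 D}{2} = - \frac{5 D}{2} - \frac{D^{2}}{2}$)
$R^{2}{\left(0 \left(-4\right) \right)} = \left(- \frac{0 \left(-4\right) \left(5 + 0 \left(-4\right)\right)}{2}\right)^{2} = \left(\left(- \frac{1}{2}\right) 0 \left(5 + 0\right)\right)^{2} = \left(\left(- \frac{1}{2}\right) 0 \cdot 5\right)^{2} = 0^{2} = 0$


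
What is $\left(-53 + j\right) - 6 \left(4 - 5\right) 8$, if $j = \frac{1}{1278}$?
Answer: $- \frac{541864}{213} \approx -2544.0$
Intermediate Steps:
$j = \frac{1}{1278} \approx 0.00078247$
$\left(-53 + j\right) - 6 \left(4 - 5\right) 8 = \left(-53 + \frac{1}{1278}\right) - 6 \left(4 - 5\right) 8 = - \frac{67733 \left(-6\right) \left(-1\right) 8}{1278} = - \frac{67733 \cdot 6 \cdot 8}{1278} = \left(- \frac{67733}{1278}\right) 48 = - \frac{541864}{213}$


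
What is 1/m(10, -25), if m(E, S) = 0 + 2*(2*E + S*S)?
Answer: 1/1290 ≈ 0.00077519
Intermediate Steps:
m(E, S) = 2*S² + 4*E (m(E, S) = 0 + 2*(2*E + S²) = 0 + 2*(S² + 2*E) = 0 + (2*S² + 4*E) = 2*S² + 4*E)
1/m(10, -25) = 1/(2*(-25)² + 4*10) = 1/(2*625 + 40) = 1/(1250 + 40) = 1/1290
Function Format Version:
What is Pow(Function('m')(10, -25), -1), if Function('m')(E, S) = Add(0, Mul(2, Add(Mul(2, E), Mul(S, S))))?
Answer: Rational(1, 1290) ≈ 0.00077519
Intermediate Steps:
Function('m')(E, S) = Add(Mul(2, Pow(S, 2)), Mul(4, E)) (Function('m')(E, S) = Add(0, Mul(2, Add(Mul(2, E), Pow(S, 2)))) = Add(0, Mul(2, Add(Pow(S, 2), Mul(2, E)))) = Add(0, Add(Mul(2, Pow(S, 2)), Mul(4, E))) = Add(Mul(2, Pow(S, 2)), Mul(4, E)))
Pow(Function('m')(10, -25), -1) = Pow(Add(Mul(2, Pow(-25, 2)), Mul(4, 10)), -1) = Pow(Add(Mul(2, 625), 40), -1) = Pow(Add(1250, 40), -1) = Pow(1290, -1) = Rational(1, 1290)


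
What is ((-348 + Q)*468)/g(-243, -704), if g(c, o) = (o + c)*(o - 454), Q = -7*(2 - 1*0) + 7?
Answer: -27690/182771 ≈ -0.15150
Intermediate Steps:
Q = -7 (Q = -7*(2 + 0) + 7 = -7*2 + 7 = -14 + 7 = -7)
g(c, o) = (-454 + o)*(c + o) (g(c, o) = (c + o)*(-454 + o) = (-454 + o)*(c + o))
((-348 + Q)*468)/g(-243, -704) = ((-348 - 7)*468)/((-704)**2 - 454*(-243) - 454*(-704) - 243*(-704)) = (-355*468)/(495616 + 110322 + 319616 + 171072) = -166140/1096626 = -166140*1/1096626 = -27690/182771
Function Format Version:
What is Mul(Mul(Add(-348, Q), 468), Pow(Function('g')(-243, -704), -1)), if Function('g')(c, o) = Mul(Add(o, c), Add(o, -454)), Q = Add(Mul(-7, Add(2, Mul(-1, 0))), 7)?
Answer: Rational(-27690, 182771) ≈ -0.15150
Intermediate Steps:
Q = -7 (Q = Add(Mul(-7, Add(2, 0)), 7) = Add(Mul(-7, 2), 7) = Add(-14, 7) = -7)
Function('g')(c, o) = Mul(Add(-454, o), Add(c, o)) (Function('g')(c, o) = Mul(Add(c, o), Add(-454, o)) = Mul(Add(-454, o), Add(c, o)))
Mul(Mul(Add(-348, Q), 468), Pow(Function('g')(-243, -704), -1)) = Mul(Mul(Add(-348, -7), 468), Pow(Add(Pow(-704, 2), Mul(-454, -243), Mul(-454, -704), Mul(-243, -704)), -1)) = Mul(Mul(-355, 468), Pow(Add(495616, 110322, 319616, 171072), -1)) = Mul(-166140, Pow(1096626, -1)) = Mul(-166140, Rational(1, 1096626)) = Rational(-27690, 182771)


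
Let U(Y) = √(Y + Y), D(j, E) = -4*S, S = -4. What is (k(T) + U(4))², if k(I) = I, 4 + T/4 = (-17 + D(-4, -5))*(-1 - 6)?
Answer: 152 + 48*√2 ≈ 219.88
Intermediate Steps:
D(j, E) = 16 (D(j, E) = -4*(-4) = 16)
T = 12 (T = -16 + 4*((-17 + 16)*(-1 - 6)) = -16 + 4*(-1*(-7)) = -16 + 4*7 = -16 + 28 = 12)
U(Y) = √2*√Y (U(Y) = √(2*Y) = √2*√Y)
(k(T) + U(4))² = (12 + √2*√4)² = (12 + √2*2)² = (12 + 2*√2)²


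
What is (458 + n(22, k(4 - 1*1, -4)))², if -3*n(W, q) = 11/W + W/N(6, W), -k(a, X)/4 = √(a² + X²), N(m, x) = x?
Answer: 837225/4 ≈ 2.0931e+5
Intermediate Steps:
k(a, X) = -4*√(X² + a²) (k(a, X) = -4*√(a² + X²) = -4*√(X² + a²))
n(W, q) = -⅓ - 11/(3*W) (n(W, q) = -(11/W + W/W)/3 = -(11/W + 1)/3 = -(1 + 11/W)/3 = -⅓ - 11/(3*W))
(458 + n(22, k(4 - 1*1, -4)))² = (458 + (⅓)*(-11 - 1*22)/22)² = (458 + (⅓)*(1/22)*(-11 - 22))² = (458 + (⅓)*(1/22)*(-33))² = (458 - ½)² = (915/2)² = 837225/4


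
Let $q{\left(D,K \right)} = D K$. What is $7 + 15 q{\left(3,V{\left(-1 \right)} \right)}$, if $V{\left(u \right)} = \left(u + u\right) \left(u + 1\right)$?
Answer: $7$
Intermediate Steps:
$V{\left(u \right)} = 2 u \left(1 + u\right)$
$7 + 15 q{\left(3,V{\left(-1 \right)} \right)} = 7 + 15 \cdot 3 \cdot 2 \left(-1\right) \left(1 - 1\right) = 7 + 15 \cdot 3 \cdot 2 \left(-1\right) 0 = 7 + 15 \cdot 3 \cdot 0 = 7 + 15 \cdot 0 = 7 + 0 = 7$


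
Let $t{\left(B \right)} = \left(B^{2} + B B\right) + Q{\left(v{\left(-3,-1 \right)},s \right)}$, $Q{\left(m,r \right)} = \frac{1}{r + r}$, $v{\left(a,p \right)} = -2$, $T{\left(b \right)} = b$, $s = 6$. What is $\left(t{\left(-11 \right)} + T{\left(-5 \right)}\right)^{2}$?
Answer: $\frac{8094025}{144} \approx 56209.0$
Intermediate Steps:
$Q{\left(m,r \right)} = \frac{1}{2 r}$
$t{\left(B \right)} = \frac{1}{12} + 2 B^{2}$ ($t{\left(B \right)} = \left(B^{2} + B B\right) + \frac{1}{2 \cdot 6} = \left(B^{2} + B^{2}\right) + \frac{1}{2} \cdot \frac{1}{6} = 2 B^{2} + \frac{1}{12} = \frac{1}{12} + 2 B^{2}$)
$\left(t{\left(-11 \right)} + T{\left(-5 \right)}\right)^{2} = \left(\left(\frac{1}{12} + 2 \left(-11\right)^{2}\right) - 5\right)^{2} = \left(\left(\frac{1}{12} + 2 \cdot 121\right) - 5\right)^{2} = \left(\left(\frac{1}{12} + 242\right) - 5\right)^{2} = \left(\frac{2905}{12} - 5\right)^{2} = \left(\frac{2845}{12}\right)^{2} = \frac{8094025}{144}$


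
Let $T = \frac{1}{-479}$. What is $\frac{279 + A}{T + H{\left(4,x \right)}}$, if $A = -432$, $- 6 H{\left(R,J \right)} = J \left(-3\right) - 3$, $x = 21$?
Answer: $- \frac{24429}{1756} \approx -13.912$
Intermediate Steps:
$H{\left(R,J \right)} = \frac{1}{2} + \frac{J}{2}$ ($H{\left(R,J \right)} = - \frac{J \left(-3\right) - 3}{6} = - \frac{- 3 J - 3}{6} = - \frac{-3 - 3 J}{6} = \frac{1}{2} + \frac{J}{2}$)
$T = - \frac{1}{479} \approx -0.0020877$
$\frac{279 + A}{T + H{\left(4,x \right)}} = \frac{279 - 432}{- \frac{1}{479} + \left(\frac{1}{2} + \frac{1}{2} \cdot 21\right)} = - \frac{153}{- \frac{1}{479} + \left(\frac{1}{2} + \frac{21}{2}\right)} = - \frac{153}{- \frac{1}{479} + 11} = - \frac{153}{\frac{5268}{479}} = \left(-153\right) \frac{479}{5268} = - \frac{24429}{1756}$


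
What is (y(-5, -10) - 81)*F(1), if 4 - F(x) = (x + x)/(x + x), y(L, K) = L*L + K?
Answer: -198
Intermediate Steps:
y(L, K) = K + L**2 (y(L, K) = L**2 + K = K + L**2)
F(x) = 3 (F(x) = 4 - (x + x)/(x + x) = 4 - 2*x/(2*x) = 4 - 2*x*1/(2*x) = 4 - 1*1 = 4 - 1 = 3)
(y(-5, -10) - 81)*F(1) = ((-10 + (-5)**2) - 81)*3 = ((-10 + 25) - 81)*3 = (15 - 81)*3 = -66*3 = -198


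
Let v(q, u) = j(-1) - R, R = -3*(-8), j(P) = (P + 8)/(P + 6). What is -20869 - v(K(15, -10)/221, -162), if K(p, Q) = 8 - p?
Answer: -104232/5 ≈ -20846.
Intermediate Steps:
j(P) = (8 + P)/(6 + P)
R = 24
v(q, u) = -113/5 (v(q, u) = (8 - 1)/(6 - 1) - 1*24 = 7/5 - 24 = -113/5)
-20869 - v(K(15, -10)/221, -162) = -20869 - 1*(-113/5) = -20869 + 113/5 = -104232/5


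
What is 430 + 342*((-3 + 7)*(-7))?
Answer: -9146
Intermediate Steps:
430 + 342*((-3 + 7)*(-7)) = 430 + 342*(4*(-7)) = 430 + 342*(-28) = 430 - 9576 = -9146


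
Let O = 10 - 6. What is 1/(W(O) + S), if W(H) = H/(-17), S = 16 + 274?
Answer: 17/4926 ≈ 0.0034511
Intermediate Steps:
S = 290
O = 4
W(H) = -H/17 (W(H) = H*(-1/17) = -H/17)
1/(W(O) + S) = 1/(-1/17*4 + 290) = 1/(-4/17 + 290) = 1/(4926/17) = 17/4926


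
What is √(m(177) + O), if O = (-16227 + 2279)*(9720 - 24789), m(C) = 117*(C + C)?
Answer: √210223830 ≈ 14499.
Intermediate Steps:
m(C) = 234*C (m(C) = 117*(2*C) = 234*C)
O = 210182412 (O = -13948*(-15069) = 210182412)
√(m(177) + O) = √(234*177 + 210182412) = √(41418 + 210182412) = √210223830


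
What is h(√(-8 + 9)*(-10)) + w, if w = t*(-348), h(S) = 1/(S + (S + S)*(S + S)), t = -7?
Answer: 950041/390 ≈ 2436.0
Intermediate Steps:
h(S) = 1/(S + 4*S²) (h(S) = 1/(S + (2*S)*(2*S)) = 1/(S + 4*S²))
w = 2436 (w = -7*(-348) = 2436)
h(√(-8 + 9)*(-10)) + w = 1/(((√(-8 + 9)*(-10)))*(1 + 4*(√(-8 + 9)*(-10)))) + 2436 = 1/(((√1*(-10)))*(1 + 4*(√1*(-10)))) + 2436 = 1/(((1*(-10)))*(1 + 4*(1*(-10)))) + 2436 = 1/((-10)*(1 + 4*(-10))) + 2436 = -1/(10*(1 - 40)) + 2436 = -⅒/(-39) + 2436 = -⅒*(-1/39) + 2436 = 1/390 + 2436 = 950041/390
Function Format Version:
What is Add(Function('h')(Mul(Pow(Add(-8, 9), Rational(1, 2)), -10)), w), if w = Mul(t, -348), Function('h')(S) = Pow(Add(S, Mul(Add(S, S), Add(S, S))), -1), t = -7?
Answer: Rational(950041, 390) ≈ 2436.0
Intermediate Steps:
Function('h')(S) = Pow(Add(S, Mul(4, Pow(S, 2))), -1) (Function('h')(S) = Pow(Add(S, Mul(Mul(2, S), Mul(2, S))), -1) = Pow(Add(S, Mul(4, Pow(S, 2))), -1))
w = 2436 (w = Mul(-7, -348) = 2436)
Add(Function('h')(Mul(Pow(Add(-8, 9), Rational(1, 2)), -10)), w) = Add(Mul(Pow(Mul(Pow(Add(-8, 9), Rational(1, 2)), -10), -1), Pow(Add(1, Mul(4, Mul(Pow(Add(-8, 9), Rational(1, 2)), -10))), -1)), 2436) = Add(Mul(Pow(Mul(Pow(1, Rational(1, 2)), -10), -1), Pow(Add(1, Mul(4, Mul(Pow(1, Rational(1, 2)), -10))), -1)), 2436) = Add(Mul(Pow(Mul(1, -10), -1), Pow(Add(1, Mul(4, Mul(1, -10))), -1)), 2436) = Add(Mul(Pow(-10, -1), Pow(Add(1, Mul(4, -10)), -1)), 2436) = Add(Mul(Rational(-1, 10), Pow(Add(1, -40), -1)), 2436) = Add(Mul(Rational(-1, 10), Pow(-39, -1)), 2436) = Add(Mul(Rational(-1, 10), Rational(-1, 39)), 2436) = Add(Rational(1, 390), 2436) = Rational(950041, 390)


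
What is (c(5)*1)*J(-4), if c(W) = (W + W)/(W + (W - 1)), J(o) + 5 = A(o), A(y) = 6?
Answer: 10/9 ≈ 1.1111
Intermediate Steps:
J(o) = 1 (J(o) = -5 + 6 = 1)
c(W) = 2*W/(-1 + 2*W) (c(W) = (2*W)/(W + (-1 + W)) = (2*W)/(-1 + 2*W) = 2*W/(-1 + 2*W))
(c(5)*1)*J(-4) = ((2*5/(-1 + 2*5))*1)*1 = ((2*5/(-1 + 10))*1)*1 = ((2*5/9)*1)*1 = ((2*5*(1/9))*1)*1 = ((10/9)*1)*1 = (10/9)*1 = 10/9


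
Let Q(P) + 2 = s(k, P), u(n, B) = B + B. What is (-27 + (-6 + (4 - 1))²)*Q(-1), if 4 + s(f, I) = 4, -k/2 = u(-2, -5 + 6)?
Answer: 36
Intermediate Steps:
u(n, B) = 2*B
k = -4 (k = -4*(-5 + 6) = -4 ≈ -4.0000)
s(f, I) = 0 (s(f, I) = -4 + 4 = 0)
Q(P) = -2 (Q(P) = -2 + 0 = -2)
(-27 + (-6 + (4 - 1))²)*Q(-1) = (-27 + (-6 + (4 - 1))²)*(-2) = (-27 + (-6 + 3)²)*(-2) = (-27 + (-3)²)*(-2) = (-27 + 9)*(-2) = -18*(-2) = 36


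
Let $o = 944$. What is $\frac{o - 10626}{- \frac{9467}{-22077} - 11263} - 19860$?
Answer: $- \frac{2468925900363}{124321892} \approx -19859.0$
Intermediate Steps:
$\frac{o - 10626}{- \frac{9467}{-22077} - 11263} - 19860 = \frac{944 - 10626}{- \frac{9467}{-22077} - 11263} - 19860 = - \frac{9682}{\left(-9467\right) \left(- \frac{1}{22077}\right) - 11263} - 19860 = - \frac{9682}{\frac{9467}{22077} - 11263} - 19860 = - \frac{9682}{- \frac{248643784}{22077}} - 19860 = \left(-9682\right) \left(- \frac{22077}{248643784}\right) - 19860 = \frac{106874757}{124321892} - 19860 = - \frac{2468925900363}{124321892}$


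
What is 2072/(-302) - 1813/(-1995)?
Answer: -256151/43035 ≈ -5.9522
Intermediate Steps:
2072/(-302) - 1813/(-1995) = 2072*(-1/302) - 1813*(-1/1995) = -1036/151 + 259/285 = -256151/43035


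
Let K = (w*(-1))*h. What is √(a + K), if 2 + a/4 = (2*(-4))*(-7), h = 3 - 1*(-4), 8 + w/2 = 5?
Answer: √258 ≈ 16.062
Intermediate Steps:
w = -6 (w = -16 + 2*5 = -16 + 10 = -6)
h = 7 (h = 3 + 4 = 7)
K = 42 (K = -6*(-1)*7 = 6*7 = 42)
a = 216 (a = -8 + 4*((2*(-4))*(-7)) = -8 + 4*(-8*(-7)) = -8 + 4*56 = -8 + 224 = 216)
√(a + K) = √(216 + 42) = √258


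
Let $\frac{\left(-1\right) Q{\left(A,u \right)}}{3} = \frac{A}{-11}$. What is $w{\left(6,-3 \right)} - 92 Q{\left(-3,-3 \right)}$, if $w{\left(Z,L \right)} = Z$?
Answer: $\frac{894}{11} \approx 81.273$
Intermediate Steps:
$Q{\left(A,u \right)} = \frac{3 A}{11}$ ($Q{\left(A,u \right)} = - 3 \frac{A}{-11} = - 3 A \left(- \frac{1}{11}\right) = - 3 \left(- \frac{A}{11}\right) = \frac{3 A}{11}$)
$w{\left(6,-3 \right)} - 92 Q{\left(-3,-3 \right)} = 6 - 92 \cdot \frac{3}{11} \left(-3\right) = 6 - - \frac{828}{11} = 6 + \frac{828}{11} = \frac{894}{11}$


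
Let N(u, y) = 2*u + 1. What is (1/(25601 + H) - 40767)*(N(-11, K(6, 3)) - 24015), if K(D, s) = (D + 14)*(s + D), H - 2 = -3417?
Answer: 10869760151898/11093 ≈ 9.7988e+8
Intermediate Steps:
H = -3415 (H = 2 - 3417 = -3415)
K(D, s) = (14 + D)*(D + s)
N(u, y) = 1 + 2*u
(1/(25601 + H) - 40767)*(N(-11, K(6, 3)) - 24015) = (1/(25601 - 3415) - 40767)*((1 + 2*(-11)) - 24015) = (1/22186 - 40767)*((1 - 22) - 24015) = (1/22186 - 40767)*(-21 - 24015) = -904456661/22186*(-24036) = 10869760151898/11093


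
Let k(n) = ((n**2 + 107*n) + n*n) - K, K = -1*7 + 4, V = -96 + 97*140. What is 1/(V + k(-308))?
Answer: 1/170259 ≈ 5.8734e-6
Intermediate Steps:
V = 13484 (V = -96 + 13580 = 13484)
K = -3 (K = -7 + 4 = -3)
k(n) = 3 + 2*n**2 + 107*n (k(n) = ((n**2 + 107*n) + n*n) - 1*(-3) = ((n**2 + 107*n) + n**2) + 3 = (2*n**2 + 107*n) + 3 = 3 + 2*n**2 + 107*n)
1/(V + k(-308)) = 1/(13484 + (3 + 2*(-308)**2 + 107*(-308))) = 1/(13484 + (3 + 2*94864 - 32956)) = 1/(13484 + (3 + 189728 - 32956)) = 1/(13484 + 156775) = 1/170259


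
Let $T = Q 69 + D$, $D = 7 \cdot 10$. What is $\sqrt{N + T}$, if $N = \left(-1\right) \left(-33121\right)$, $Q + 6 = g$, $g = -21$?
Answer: $4 \sqrt{1958} \approx 177.0$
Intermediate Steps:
$D = 70$
$Q = -27$ ($Q = -6 - 21 = -27$)
$T = -1793$ ($T = \left(-27\right) 69 + 70 = -1863 + 70 = -1793$)
$N = 33121$
$\sqrt{N + T} = \sqrt{33121 - 1793} = \sqrt{31328} = 4 \sqrt{1958}$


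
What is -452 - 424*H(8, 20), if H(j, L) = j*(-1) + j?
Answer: -452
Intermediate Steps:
H(j, L) = 0 (H(j, L) = -j + j = 0)
-452 - 424*H(8, 20) = -452 - 424*0 = -452 + 0 = -452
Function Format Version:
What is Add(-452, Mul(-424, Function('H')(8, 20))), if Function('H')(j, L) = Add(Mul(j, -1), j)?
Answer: -452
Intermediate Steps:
Function('H')(j, L) = 0 (Function('H')(j, L) = Add(Mul(-1, j), j) = 0)
Add(-452, Mul(-424, Function('H')(8, 20))) = Add(-452, Mul(-424, 0)) = Add(-452, 0) = -452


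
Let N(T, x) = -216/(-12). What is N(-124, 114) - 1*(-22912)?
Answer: 22930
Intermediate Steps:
N(T, x) = 18 (N(T, x) = -216*(-1/12) = 18)
N(-124, 114) - 1*(-22912) = 18 - 1*(-22912) = 18 + 22912 = 22930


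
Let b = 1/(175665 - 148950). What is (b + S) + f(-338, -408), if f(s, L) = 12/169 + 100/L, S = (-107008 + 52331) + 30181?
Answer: -96417186041/3936010 ≈ -24496.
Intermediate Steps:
S = -24496 (S = -54677 + 30181 = -24496)
f(s, L) = 12/169 + 100/L (f(s, L) = 12*(1/169) + 100/L = 12/169 + 100/L)
b = 1/26715 ≈ 3.7432e-5
(b + S) + f(-338, -408) = (1/26715 - 24496) + (12/169 + 100/(-408)) = -654410639/26715 + (12/169 + 100*(-1/408)) = -654410639/26715 + (12/169 - 25/102) = -654410639/26715 - 3001/17238 = -96417186041/3936010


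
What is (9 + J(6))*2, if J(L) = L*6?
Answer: 90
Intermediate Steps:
J(L) = 6*L
(9 + J(6))*2 = (9 + 6*6)*2 = (9 + 36)*2 = 45*2 = 90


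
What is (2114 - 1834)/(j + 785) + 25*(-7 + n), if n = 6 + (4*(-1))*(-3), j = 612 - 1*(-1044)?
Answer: 671555/2441 ≈ 275.11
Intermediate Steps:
j = 1656 (j = 612 + 1044 = 1656)
n = 18 (n = 6 - 4*(-3) = 6 + 12 = 18)
(2114 - 1834)/(j + 785) + 25*(-7 + n) = (2114 - 1834)/(1656 + 785) + 25*(-7 + 18) = 280/2441 + 25*11 = 280*(1/2441) + 275 = 280/2441 + 275 = 671555/2441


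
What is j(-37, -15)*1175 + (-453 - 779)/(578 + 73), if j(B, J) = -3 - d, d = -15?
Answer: 1311124/93 ≈ 14098.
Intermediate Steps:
j(B, J) = 12 (j(B, J) = -3 - 1*(-15) = -3 + 15 = 12)
j(-37, -15)*1175 + (-453 - 779)/(578 + 73) = 12*1175 + (-453 - 779)/(578 + 73) = 14100 - 1232/651 = 14100 - 1232*1/651 = 14100 - 176/93 = 1311124/93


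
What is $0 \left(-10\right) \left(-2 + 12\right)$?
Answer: $0$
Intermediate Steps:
$0 \left(-10\right) \left(-2 + 12\right) = 0 \cdot 10 = 0$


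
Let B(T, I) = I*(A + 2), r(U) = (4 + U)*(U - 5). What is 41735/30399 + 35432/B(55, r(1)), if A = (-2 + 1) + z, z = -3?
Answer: 134845846/151995 ≈ 887.17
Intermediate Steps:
A = -4 (A = (-2 + 1) - 3 = -1 - 3 = -4)
r(U) = (-5 + U)*(4 + U) (r(U) = (4 + U)*(-5 + U) = (-5 + U)*(4 + U))
B(T, I) = -2*I (B(T, I) = I*(-4 + 2) = I*(-2) = -2*I)
41735/30399 + 35432/B(55, r(1)) = 41735/30399 + 35432/((-2*(-20 + 1² - 1*1))) = 41735*(1/30399) + 35432/((-2*(-20 + 1 - 1))) = 41735/30399 + 35432/((-2*(-20))) = 41735/30399 + 35432/40 = 41735/30399 + 35432*(1/40) = 41735/30399 + 4429/5 = 134845846/151995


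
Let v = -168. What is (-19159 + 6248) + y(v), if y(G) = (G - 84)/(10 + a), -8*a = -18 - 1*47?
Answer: -1874111/145 ≈ -12925.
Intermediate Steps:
a = 65/8 (a = -(-18 - 1*47)/8 = -(-18 - 47)/8 = -⅛*(-65) = 65/8 ≈ 8.1250)
y(G) = -672/145 + 8*G/145 (y(G) = (G - 84)/(10 + 65/8) = (-84 + G)/(145/8) = (-84 + G)*(8/145) = -672/145 + 8*G/145)
(-19159 + 6248) + y(v) = (-19159 + 6248) + (-672/145 + (8/145)*(-168)) = -12911 + (-672/145 - 1344/145) = -12911 - 2016/145 = -1874111/145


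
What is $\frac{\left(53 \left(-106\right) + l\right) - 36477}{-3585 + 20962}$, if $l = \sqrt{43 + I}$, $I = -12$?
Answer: $- \frac{42095}{17377} + \frac{\sqrt{31}}{17377} \approx -2.4221$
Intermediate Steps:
$l = \sqrt{31}$ ($l = \sqrt{43 - 12} = \sqrt{31} \approx 5.5678$)
$\frac{\left(53 \left(-106\right) + l\right) - 36477}{-3585 + 20962} = \frac{\left(53 \left(-106\right) + \sqrt{31}\right) - 36477}{-3585 + 20962} = \frac{\left(-5618 + \sqrt{31}\right) - 36477}{17377} = \left(-42095 + \sqrt{31}\right) \frac{1}{17377} = - \frac{42095}{17377} + \frac{\sqrt{31}}{17377}$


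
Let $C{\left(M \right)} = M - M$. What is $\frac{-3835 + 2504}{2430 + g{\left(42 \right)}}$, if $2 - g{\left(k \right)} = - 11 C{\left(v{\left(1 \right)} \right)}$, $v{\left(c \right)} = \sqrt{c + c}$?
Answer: $- \frac{1331}{2432} \approx -0.54729$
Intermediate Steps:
$v{\left(c \right)} = \sqrt{2} \sqrt{c}$ ($v{\left(c \right)} = \sqrt{2 c} = \sqrt{2} \sqrt{c}$)
$C{\left(M \right)} = 0$
$g{\left(k \right)} = 2$ ($g{\left(k \right)} = 2 - \left(-11\right) 0 = 2 - 0 = 2 + 0 = 2$)
$\frac{-3835 + 2504}{2430 + g{\left(42 \right)}} = \frac{-3835 + 2504}{2430 + 2} = - \frac{1331}{2432}$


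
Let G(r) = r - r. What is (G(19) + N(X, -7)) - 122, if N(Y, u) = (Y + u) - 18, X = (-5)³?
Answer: -272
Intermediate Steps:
X = -125
N(Y, u) = -18 + Y + u
G(r) = 0
(G(19) + N(X, -7)) - 122 = (0 + (-18 - 125 - 7)) - 122 = (0 - 150) - 122 = -150 - 122 = -272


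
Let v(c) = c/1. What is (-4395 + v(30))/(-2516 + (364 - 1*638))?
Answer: 97/62 ≈ 1.5645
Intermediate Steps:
v(c) = c (v(c) = c*1 = c)
(-4395 + v(30))/(-2516 + (364 - 1*638)) = (-4395 + 30)/(-2516 + (364 - 1*638)) = -4365/(-2516 + (364 - 638)) = -4365/(-2516 - 274) = -4365/(-2790) = -4365*(-1/2790) = 97/62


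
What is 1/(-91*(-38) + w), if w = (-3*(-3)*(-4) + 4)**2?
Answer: 1/4482 ≈ 0.00022311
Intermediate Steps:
w = 1024 (w = (9*(-4) + 4)**2 = (-36 + 4)**2 = (-32)**2 = 1024)
1/(-91*(-38) + w) = 1/(-91*(-38) + 1024) = 1/(3458 + 1024) = 1/4482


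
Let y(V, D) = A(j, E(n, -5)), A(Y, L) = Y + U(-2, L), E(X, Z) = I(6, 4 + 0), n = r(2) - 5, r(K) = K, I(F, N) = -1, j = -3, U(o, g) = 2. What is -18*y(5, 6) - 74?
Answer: -56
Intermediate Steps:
n = -3 (n = 2 - 5 = -3)
E(X, Z) = -1
A(Y, L) = 2 + Y (A(Y, L) = Y + 2 = 2 + Y)
y(V, D) = -1 (y(V, D) = 2 - 3 = -1)
-18*y(5, 6) - 74 = -18*(-1) - 74 = 18 - 74 = -56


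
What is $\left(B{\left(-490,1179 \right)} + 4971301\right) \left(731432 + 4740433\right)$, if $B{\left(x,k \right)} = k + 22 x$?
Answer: $27149752570500$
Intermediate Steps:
$\left(B{\left(-490,1179 \right)} + 4971301\right) \left(731432 + 4740433\right) = \left(\left(1179 + 22 \left(-490\right)\right) + 4971301\right) \left(731432 + 4740433\right) = \left(\left(1179 - 10780\right) + 4971301\right) 5471865 = \left(-9601 + 4971301\right) 5471865 = 4961700 \cdot 5471865 = 27149752570500$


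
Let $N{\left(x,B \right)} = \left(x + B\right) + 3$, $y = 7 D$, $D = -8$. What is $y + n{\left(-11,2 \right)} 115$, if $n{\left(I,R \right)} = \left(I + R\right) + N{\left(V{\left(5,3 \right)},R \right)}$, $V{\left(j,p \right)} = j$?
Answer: $59$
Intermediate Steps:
$y = -56$ ($y = 7 \left(-8\right) = -56$)
$N{\left(x,B \right)} = 3 + B + x$ ($N{\left(x,B \right)} = \left(B + x\right) + 3 = 3 + B + x$)
$n{\left(I,R \right)} = 8 + I + 2 R$ ($n{\left(I,R \right)} = \left(I + R\right) + \left(3 + R + 5\right) = \left(I + R\right) + \left(8 + R\right) = 8 + I + 2 R$)
$y + n{\left(-11,2 \right)} 115 = -56 + \left(8 - 11 + 2 \cdot 2\right) 115 = -56 + \left(8 - 11 + 4\right) 115 = -56 + 1 \cdot 115 = -56 + 115 = 59$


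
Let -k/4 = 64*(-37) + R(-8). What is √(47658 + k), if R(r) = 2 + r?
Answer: 41*√34 ≈ 239.07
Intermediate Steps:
k = 9496 (k = -4*(64*(-37) + (2 - 8)) = -4*(-2368 - 6) = -4*(-2374) = 9496)
√(47658 + k) = √(47658 + 9496) = √57154 = 41*√34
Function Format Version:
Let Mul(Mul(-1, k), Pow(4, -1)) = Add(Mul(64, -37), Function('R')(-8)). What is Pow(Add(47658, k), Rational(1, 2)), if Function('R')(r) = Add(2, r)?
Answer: Mul(41, Pow(34, Rational(1, 2))) ≈ 239.07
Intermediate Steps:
k = 9496 (k = Mul(-4, Add(Mul(64, -37), Add(2, -8))) = Mul(-4, Add(-2368, -6)) = Mul(-4, -2374) = 9496)
Pow(Add(47658, k), Rational(1, 2)) = Pow(Add(47658, 9496), Rational(1, 2)) = Pow(57154, Rational(1, 2)) = Mul(41, Pow(34, Rational(1, 2)))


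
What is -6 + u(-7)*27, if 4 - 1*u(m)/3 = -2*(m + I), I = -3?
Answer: -1302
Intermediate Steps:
u(m) = -6 + 6*m (u(m) = 12 - (-6)*(m - 3) = 12 - (-6)*(-3 + m) = 12 - 3*(6 - 2*m) = 12 + (-18 + 6*m) = -6 + 6*m)
-6 + u(-7)*27 = -6 + (-6 + 6*(-7))*27 = -6 + (-6 - 42)*27 = -6 - 48*27 = -6 - 1296 = -1302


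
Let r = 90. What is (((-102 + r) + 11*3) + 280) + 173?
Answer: 474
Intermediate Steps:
(((-102 + r) + 11*3) + 280) + 173 = (((-102 + 90) + 11*3) + 280) + 173 = ((-12 + 33) + 280) + 173 = (21 + 280) + 173 = 301 + 173 = 474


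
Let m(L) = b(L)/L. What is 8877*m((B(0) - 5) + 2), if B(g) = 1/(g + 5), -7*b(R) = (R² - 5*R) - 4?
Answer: 1979571/245 ≈ 8079.9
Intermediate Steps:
b(R) = 4/7 - R²/7 + 5*R/7 (b(R) = -((R² - 5*R) - 4)/7 = -(-4 + R² - 5*R)/7 = 4/7 - R²/7 + 5*R/7)
B(g) = 1/(5 + g)
m(L) = (4/7 - L²/7 + 5*L/7)/L
8877*m((B(0) - 5) + 2) = 8877*((4 - ((1/(5 + 0) - 5) + 2)² + 5*((1/(5 + 0) - 5) + 2))/(7*((1/(5 + 0) - 5) + 2))) = 8877*((4 - ((1/5 - 5) + 2)² + 5*((1/5 - 5) + 2))/(7*((1/5 - 5) + 2))) = 8877*((4 - ((⅕ - 5) + 2)² + 5*((⅕ - 5) + 2))/(7*((⅕ - 5) + 2))) = 8877*((4 - (-24/5 + 2)² + 5*(-24/5 + 2))/(7*(-24/5 + 2))) = 8877*((4 - (-14/5)² + 5*(-14/5))/(7*(-14/5))) = 8877*((⅐)*(-5/14)*(4 - 1*196/25 - 14)) = 8877*((⅐)*(-5/14)*(4 - 196/25 - 14)) = 8877*((⅐)*(-5/14)*(-446/25)) = 8877*(223/245) = 1979571/245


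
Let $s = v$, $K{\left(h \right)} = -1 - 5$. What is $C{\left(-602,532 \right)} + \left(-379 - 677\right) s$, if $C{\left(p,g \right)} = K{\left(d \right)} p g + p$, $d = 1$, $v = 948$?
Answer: $919894$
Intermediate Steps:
$K{\left(h \right)} = -6$ ($K{\left(h \right)} = -1 - 5 = -6$)
$s = 948$
$C{\left(p,g \right)} = p - 6 g p$ ($C{\left(p,g \right)} = - 6 p g + p = - 6 g p + p = p - 6 g p$)
$C{\left(-602,532 \right)} + \left(-379 - 677\right) s = - 602 \left(1 - 3192\right) + \left(-379 - 677\right) 948 = - 602 \left(1 - 3192\right) - 1001088 = \left(-602\right) \left(-3191\right) - 1001088 = 1920982 - 1001088 = 919894$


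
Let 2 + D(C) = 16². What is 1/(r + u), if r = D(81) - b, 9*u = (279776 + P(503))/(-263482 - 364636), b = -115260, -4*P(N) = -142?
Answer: 3768708/435338349371 ≈ 8.6570e-6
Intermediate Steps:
P(N) = 71/2 (P(N) = -¼*(-142) = 71/2)
D(C) = 254 (D(C) = -2 + 16² = -2 + 256 = 254)
u = -186541/3768708 (u = ((279776 + 71/2)/(-263482 - 364636))/9 = ((559623/2)/(-628118))/9 = ((559623/2)*(-1/628118))/9 = (⅑)*(-559623/1256236) = -186541/3768708 ≈ -0.049497)
r = 115514 (r = 254 - 1*(-115260) = 254 + 115260 = 115514)
1/(r + u) = 1/(115514 - 186541/3768708) = 1/(435338349371/3768708) = 3768708/435338349371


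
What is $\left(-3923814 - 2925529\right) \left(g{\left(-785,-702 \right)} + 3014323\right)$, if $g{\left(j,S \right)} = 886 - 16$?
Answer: $-20652091068199$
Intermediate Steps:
$g{\left(j,S \right)} = 870$ ($g{\left(j,S \right)} = 886 - 16 = 870$)
$\left(-3923814 - 2925529\right) \left(g{\left(-785,-702 \right)} + 3014323\right) = \left(-3923814 - 2925529\right) \left(870 + 3014323\right) = \left(-6849343\right) 3015193 = -20652091068199$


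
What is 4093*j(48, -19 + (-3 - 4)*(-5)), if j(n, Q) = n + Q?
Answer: 261952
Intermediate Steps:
j(n, Q) = Q + n
4093*j(48, -19 + (-3 - 4)*(-5)) = 4093*((-19 + (-3 - 4)*(-5)) + 48) = 4093*((-19 - 7*(-5)) + 48) = 4093*((-19 + 35) + 48) = 4093*(16 + 48) = 4093*64 = 261952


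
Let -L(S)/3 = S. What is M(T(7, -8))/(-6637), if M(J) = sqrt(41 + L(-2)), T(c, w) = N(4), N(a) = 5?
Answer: -sqrt(47)/6637 ≈ -0.0010329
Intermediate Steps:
T(c, w) = 5
L(S) = -3*S
M(J) = sqrt(47) (M(J) = sqrt(41 - 3*(-2)) = sqrt(41 + 6) = sqrt(47))
M(T(7, -8))/(-6637) = sqrt(47)/(-6637) = sqrt(47)*(-1/6637) = -sqrt(47)/6637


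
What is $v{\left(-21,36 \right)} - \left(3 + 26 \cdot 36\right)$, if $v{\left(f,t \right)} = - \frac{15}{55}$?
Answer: $- \frac{10332}{11} \approx -939.27$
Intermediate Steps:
$v{\left(f,t \right)} = - \frac{3}{11}$ ($v{\left(f,t \right)} = \left(-15\right) \frac{1}{55} = - \frac{3}{11}$)
$v{\left(-21,36 \right)} - \left(3 + 26 \cdot 36\right) = - \frac{3}{11} - \left(3 + 26 \cdot 36\right) = - \frac{3}{11} - \left(3 + 936\right) = - \frac{3}{11} - 939 = - \frac{10332}{11}$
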